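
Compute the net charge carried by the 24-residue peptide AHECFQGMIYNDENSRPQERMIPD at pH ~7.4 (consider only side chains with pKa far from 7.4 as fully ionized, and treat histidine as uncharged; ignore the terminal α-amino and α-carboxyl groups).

At pH ~7.4 the Lys and Arg side chains are protonated (+1), the Asp and Glu side chains are deprotonated (−1), and with His taken as neutral all other side chains carry no charge.
Positive (K, R): R16, R20 → +2.
Negative (D, E): E3, D12, E13, E19, D24 → −5.
Net charge = (+2) + (−5) = −3.

-3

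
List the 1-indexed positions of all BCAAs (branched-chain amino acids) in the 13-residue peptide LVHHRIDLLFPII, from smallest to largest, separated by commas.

The BCAAs are Val, Leu, and Ile — aliphatic side chains with a branch point.
Matching residues: L1, V2, I6, L8, L9, I12, I13.

1, 2, 6, 8, 9, 12, 13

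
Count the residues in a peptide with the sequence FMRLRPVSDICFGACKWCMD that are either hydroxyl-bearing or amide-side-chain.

1

Hydroxyl-bearing: S, T, Y. Amide-side-chain: N, Q.
Hydroxyl-bearing residues here: S8 (1).
Amide-side-chain residues here: none (0).
The two groups share no amino acid, so total = 1 + 0 = 1.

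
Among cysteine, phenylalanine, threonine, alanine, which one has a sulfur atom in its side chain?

cysteine

The sulfur-bearing residues are cysteine (–SH) and methionine (–S–CH₃).
Of the listed options, only cysteine belongs to this group.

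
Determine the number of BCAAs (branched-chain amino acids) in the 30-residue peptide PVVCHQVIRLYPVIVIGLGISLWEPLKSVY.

The BCAAs are Val, Leu, and Ile — aliphatic side chains with a branch point.
Matching residues: V2, V3, V7, I8, L10, V13, I14, V15, I16, L18, I20, L22, L26, V29.

14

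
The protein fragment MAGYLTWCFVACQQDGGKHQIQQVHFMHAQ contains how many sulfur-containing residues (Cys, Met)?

Matching residues: M1, C8, C12, M27.

4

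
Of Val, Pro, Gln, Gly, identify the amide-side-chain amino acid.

The amide-side-chain residues are Asn (N) and Gln (Q).
Of the listed options, only Gln belongs to this group.

Gln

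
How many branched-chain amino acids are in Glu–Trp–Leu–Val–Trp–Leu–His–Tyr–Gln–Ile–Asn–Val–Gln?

V, L, and I make up the branched-chain aliphatic group.
Matching residues: Leu3, Val4, Leu6, Ile10, Val12.

5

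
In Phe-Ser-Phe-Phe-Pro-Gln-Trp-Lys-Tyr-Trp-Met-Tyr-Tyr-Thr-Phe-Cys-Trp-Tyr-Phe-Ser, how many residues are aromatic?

12

F, W, and Y each carry an aromatic ring on the side chain.
Matching residues: Phe1, Phe3, Phe4, Trp7, Tyr9, Trp10, Tyr12, Tyr13, Phe15, Trp17, Tyr18, Phe19.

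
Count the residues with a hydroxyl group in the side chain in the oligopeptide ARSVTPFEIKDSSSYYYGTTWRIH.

10

S, T, and Y are the three residues with a side-chain hydroxyl.
Matching residues: S3, T5, S12, S13, S14, Y15, Y16, Y17, T19, T20.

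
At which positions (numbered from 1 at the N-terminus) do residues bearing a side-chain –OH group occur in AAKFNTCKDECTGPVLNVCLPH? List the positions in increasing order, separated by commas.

6, 12

S, T, and Y are the three residues with a side-chain hydroxyl.
Matching residues: T6, T12.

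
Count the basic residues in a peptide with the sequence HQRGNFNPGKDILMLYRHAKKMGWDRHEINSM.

9

K, R, and H are the three residues with basic side chains (ε-amine, guanidinium, and imidazole respectively).
Matching residues: H1, R3, K10, R17, H18, K20, K21, R26, H27.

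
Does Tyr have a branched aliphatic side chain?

No

The BCAAs are Val, Leu, and Ile — aliphatic side chains with a branch point.
Tyrosine is not in this group.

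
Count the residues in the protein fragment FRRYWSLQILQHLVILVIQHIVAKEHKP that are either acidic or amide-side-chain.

4

Acidic: D, E. Amide-side-chain: N, Q.
Acidic residues here: E25 (1).
Amide-side-chain residues here: Q8, Q11, Q19 (3).
The two groups share no amino acid, so total = 1 + 3 = 4.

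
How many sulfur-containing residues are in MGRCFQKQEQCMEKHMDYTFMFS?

6

Cysteine (C, thiol) and methionine (M, thioether) are the two sulfur-containing amino acids.
Matching residues: M1, C4, C11, M12, M16, M21.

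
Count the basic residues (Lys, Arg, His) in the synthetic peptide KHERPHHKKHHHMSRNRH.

13

Matching residues: K1, H2, R4, H6, H7, K8, K9, H10, H11, H12, R15, R17, H18.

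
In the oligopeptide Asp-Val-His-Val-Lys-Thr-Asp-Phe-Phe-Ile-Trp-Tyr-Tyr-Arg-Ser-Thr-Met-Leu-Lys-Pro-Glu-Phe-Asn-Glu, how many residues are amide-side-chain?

1

Asparagine (N) and glutamine (Q) have uncharged amide side chains.
Matching residues: Asn23.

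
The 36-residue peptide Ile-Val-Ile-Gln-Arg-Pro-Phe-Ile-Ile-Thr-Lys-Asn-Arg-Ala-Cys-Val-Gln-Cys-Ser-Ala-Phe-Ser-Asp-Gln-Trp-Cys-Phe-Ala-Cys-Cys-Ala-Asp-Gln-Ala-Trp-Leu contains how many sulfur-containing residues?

5

The sulfur-bearing residues are cysteine (–SH) and methionine (–S–CH₃).
Matching residues: Cys15, Cys18, Cys26, Cys29, Cys30.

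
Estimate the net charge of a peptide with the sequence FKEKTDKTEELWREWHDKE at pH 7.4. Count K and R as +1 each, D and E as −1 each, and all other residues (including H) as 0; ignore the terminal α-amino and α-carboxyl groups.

-2

Positive (K, R): K2, K4, K7, R13, K18 → +5.
Negative (D, E): E3, D6, E9, E10, E14, D17, E19 → −7.
Net charge = (+5) + (−7) = −2.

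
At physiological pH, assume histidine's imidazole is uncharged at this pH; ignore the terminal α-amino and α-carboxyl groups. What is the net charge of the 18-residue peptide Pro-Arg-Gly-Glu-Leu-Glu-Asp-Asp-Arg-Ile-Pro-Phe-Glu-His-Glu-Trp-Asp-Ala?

Near pH 7.4, K and R contribute +1 each, D and E contribute −1 each, and every other side chain (His included, as stated) is uncharged.
Positive (K, R): Arg2, Arg9 → +2.
Negative (D, E): Glu4, Glu6, Asp7, Asp8, Glu13, Glu15, Asp17 → −7.
Net charge = (+2) + (−7) = −5.

-5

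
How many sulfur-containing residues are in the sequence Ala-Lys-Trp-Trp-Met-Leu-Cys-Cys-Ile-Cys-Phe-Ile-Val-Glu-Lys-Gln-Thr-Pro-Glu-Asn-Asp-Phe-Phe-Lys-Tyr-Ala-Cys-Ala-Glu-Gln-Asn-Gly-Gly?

Only Cys (C) and Met (M) have a sulfur atom in the side chain.
Matching residues: Met5, Cys7, Cys8, Cys10, Cys27.

5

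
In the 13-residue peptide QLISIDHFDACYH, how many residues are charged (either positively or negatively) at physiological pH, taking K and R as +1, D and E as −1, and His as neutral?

Charged side chains at pH ~7.4: K, R (positive); D, E (negative).
Matching residues: D6, D9.

2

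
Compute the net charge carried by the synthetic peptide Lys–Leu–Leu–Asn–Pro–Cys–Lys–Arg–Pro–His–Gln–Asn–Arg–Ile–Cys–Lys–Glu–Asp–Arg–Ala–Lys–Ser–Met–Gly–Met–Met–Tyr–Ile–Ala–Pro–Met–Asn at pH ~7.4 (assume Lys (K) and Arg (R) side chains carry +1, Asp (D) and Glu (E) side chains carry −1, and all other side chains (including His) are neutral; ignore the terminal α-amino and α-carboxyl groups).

+5

Positive (K, R): Lys1, Lys7, Arg8, Arg13, Lys16, Arg19, Lys21 → +7.
Negative (D, E): Glu17, Asp18 → −2.
Net charge = (+7) + (−2) = +5.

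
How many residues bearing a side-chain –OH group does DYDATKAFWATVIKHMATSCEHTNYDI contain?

7

S, T, and Y are the three residues with a side-chain hydroxyl.
Matching residues: Y2, T5, T11, T18, S19, T23, Y25.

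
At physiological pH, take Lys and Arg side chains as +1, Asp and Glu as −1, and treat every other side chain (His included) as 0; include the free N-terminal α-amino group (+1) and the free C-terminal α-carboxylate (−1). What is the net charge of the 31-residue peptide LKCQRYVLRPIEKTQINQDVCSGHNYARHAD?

+2

Positive (K, R): K2, R5, R9, K13, R28 → +5.
Negative (D, E): E12, D19, D31 → −3.
The N-terminus (+1) and C-terminus (−1) cancel.
Net charge = (+5) + (−3) = +2.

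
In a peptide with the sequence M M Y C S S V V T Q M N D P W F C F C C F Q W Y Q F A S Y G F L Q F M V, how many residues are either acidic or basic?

1

Acidic: D, E. Basic: H, K, R.
Acidic residues here: D13 (1).
Basic residues here: none (0).
The two groups share no amino acid, so total = 1 + 0 = 1.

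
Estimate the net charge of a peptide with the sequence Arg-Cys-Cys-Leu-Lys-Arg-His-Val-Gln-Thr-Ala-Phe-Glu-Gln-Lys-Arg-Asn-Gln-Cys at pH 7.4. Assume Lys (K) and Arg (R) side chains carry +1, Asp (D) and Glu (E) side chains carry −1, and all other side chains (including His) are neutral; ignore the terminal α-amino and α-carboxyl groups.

+4

Positive (K, R): Arg1, Lys5, Arg6, Lys15, Arg16 → +5.
Negative (D, E): Glu13 → −1.
Net charge = (+5) + (−1) = +4.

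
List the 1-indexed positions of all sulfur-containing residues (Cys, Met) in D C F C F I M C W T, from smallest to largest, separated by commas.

Matching residues: C2, C4, M7, C8.

2, 4, 7, 8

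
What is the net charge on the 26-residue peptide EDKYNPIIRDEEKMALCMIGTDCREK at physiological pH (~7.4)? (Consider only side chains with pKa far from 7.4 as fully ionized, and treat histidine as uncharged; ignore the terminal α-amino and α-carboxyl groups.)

The side chains ionized at physiological pH are Lys/Arg (+1) and Asp/Glu (−1); with His treated as neutral, nothing else contributes.
Positive (K, R): K3, R9, K13, R24, K26 → +5.
Negative (D, E): E1, D2, D10, E11, E12, D22, E25 → −7.
Net charge = (+5) + (−7) = −2.

-2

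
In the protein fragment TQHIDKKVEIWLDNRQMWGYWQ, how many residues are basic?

4

Lysine (K), arginine (R), and histidine (H) have basic, nitrogen-containing side chains.
Matching residues: H3, K6, K7, R15.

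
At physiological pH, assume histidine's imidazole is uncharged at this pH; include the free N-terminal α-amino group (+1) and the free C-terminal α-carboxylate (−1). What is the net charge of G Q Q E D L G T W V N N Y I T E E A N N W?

The side chains ionized at physiological pH are Lys/Arg (+1) and Asp/Glu (−1); with His treated as neutral, nothing else contributes.
Positive (K, R): none → +0.
Negative (D, E): E4, D5, E16, E17 → −4.
The N-terminus (+1) and C-terminus (−1) cancel.
Net charge = (+0) + (−4) = −4.

-4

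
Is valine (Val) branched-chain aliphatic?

Valine (V), leucine (L), and isoleucine (I) are the branched-chain amino acids.
Valine is in this group.

Yes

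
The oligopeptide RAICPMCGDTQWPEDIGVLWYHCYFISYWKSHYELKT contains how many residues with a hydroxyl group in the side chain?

8

The –OH-bearing residues are Ser, Thr (aliphatic alcohols), and Tyr (phenol).
Matching residues: T10, Y21, Y24, S27, Y28, S31, Y33, T37.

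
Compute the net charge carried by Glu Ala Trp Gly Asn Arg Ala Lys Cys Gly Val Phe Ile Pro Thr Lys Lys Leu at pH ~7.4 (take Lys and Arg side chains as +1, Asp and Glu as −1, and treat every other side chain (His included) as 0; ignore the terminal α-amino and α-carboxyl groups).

Positive (K, R): Arg6, Lys8, Lys16, Lys17 → +4.
Negative (D, E): Glu1 → −1.
Net charge = (+4) + (−1) = +3.

+3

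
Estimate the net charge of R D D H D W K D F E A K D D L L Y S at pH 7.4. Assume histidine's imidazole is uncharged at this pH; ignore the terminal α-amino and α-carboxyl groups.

The side chains ionized at physiological pH are Lys/Arg (+1) and Asp/Glu (−1); with His treated as neutral, nothing else contributes.
Positive (K, R): R1, K7, K12 → +3.
Negative (D, E): D2, D3, D5, D8, E10, D13, D14 → −7.
Net charge = (+3) + (−7) = −4.

-4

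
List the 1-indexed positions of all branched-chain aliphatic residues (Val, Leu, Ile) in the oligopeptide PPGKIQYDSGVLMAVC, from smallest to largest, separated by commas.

5, 11, 12, 15

Matching residues: I5, V11, L12, V15.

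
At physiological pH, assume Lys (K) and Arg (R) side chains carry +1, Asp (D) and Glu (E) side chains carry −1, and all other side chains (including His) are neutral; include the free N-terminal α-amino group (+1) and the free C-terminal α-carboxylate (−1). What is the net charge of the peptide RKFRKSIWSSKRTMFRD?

Positive (K, R): R1, K2, R4, K5, K11, R12, R16 → +7.
Negative (D, E): D17 → −1.
The N-terminus (+1) and C-terminus (−1) cancel.
Net charge = (+7) + (−1) = +6.

+6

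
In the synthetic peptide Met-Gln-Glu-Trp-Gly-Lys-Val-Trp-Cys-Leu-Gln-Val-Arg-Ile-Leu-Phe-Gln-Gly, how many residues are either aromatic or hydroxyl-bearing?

Aromatic: F, W, Y. Hydroxyl-bearing: S, T, Y.
Aromatic residues here: Trp4, Trp8, Phe16 (3).
Hydroxyl-bearing residues here: none (0).
(Y belongs to both groups, but none appear in this sequence.) Total = 3 + 0 = 3.

3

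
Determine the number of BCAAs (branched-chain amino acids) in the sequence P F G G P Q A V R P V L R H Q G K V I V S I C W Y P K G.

The BCAAs are Val, Leu, and Ile — aliphatic side chains with a branch point.
Matching residues: V8, V11, L12, V18, I19, V20, I22.

7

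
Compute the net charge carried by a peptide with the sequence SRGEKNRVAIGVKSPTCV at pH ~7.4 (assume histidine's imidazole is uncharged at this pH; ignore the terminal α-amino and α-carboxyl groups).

+3

The side chains ionized at physiological pH are Lys/Arg (+1) and Asp/Glu (−1); with His treated as neutral, nothing else contributes.
Positive (K, R): R2, K5, R7, K13 → +4.
Negative (D, E): E4 → −1.
Net charge = (+4) + (−1) = +3.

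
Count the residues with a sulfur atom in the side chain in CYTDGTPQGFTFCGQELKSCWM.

4

Cysteine (C, thiol) and methionine (M, thioether) are the two sulfur-containing amino acids.
Matching residues: C1, C13, C20, M22.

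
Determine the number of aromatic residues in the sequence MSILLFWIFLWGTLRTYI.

The aromatic amino acids are Phe (F, benzyl), Trp (W, indole), and Tyr (Y, phenol).
Matching residues: F6, W7, F9, W11, Y17.

5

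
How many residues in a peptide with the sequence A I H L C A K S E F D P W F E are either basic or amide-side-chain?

2

Basic: H, K, R. Amide-side-chain: N, Q.
Basic residues here: H3, K7 (2).
Amide-side-chain residues here: none (0).
The two groups share no amino acid, so total = 2 + 0 = 2.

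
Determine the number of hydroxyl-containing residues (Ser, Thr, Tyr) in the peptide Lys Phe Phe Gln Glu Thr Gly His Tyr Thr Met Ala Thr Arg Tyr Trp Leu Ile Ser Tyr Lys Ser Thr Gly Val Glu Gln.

Matching residues: Thr6, Tyr9, Thr10, Thr13, Tyr15, Ser19, Tyr20, Ser22, Thr23.

9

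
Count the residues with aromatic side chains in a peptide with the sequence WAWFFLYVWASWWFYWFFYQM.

14

The aromatic amino acids are Phe (F, benzyl), Trp (W, indole), and Tyr (Y, phenol).
Matching residues: W1, W3, F4, F5, Y7, W9, W12, W13, F14, Y15, W16, F17, F18, Y19.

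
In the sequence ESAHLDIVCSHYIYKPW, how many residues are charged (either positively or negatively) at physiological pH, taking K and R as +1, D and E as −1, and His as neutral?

3

Charged side chains at pH ~7.4: K, R (positive); D, E (negative).
Matching residues: E1, D6, K15.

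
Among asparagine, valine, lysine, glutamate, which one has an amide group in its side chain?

asparagine

Asparagine (N) and glutamine (Q) have uncharged amide side chains.
Of the listed options, only asparagine belongs to this group.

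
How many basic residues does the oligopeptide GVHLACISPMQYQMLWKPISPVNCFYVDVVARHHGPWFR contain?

Lysine (K), arginine (R), and histidine (H) have basic, nitrogen-containing side chains.
Matching residues: H3, K17, R32, H33, H34, R39.

6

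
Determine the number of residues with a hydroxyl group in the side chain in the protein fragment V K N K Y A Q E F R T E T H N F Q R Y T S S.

S, T, and Y are the three residues with a side-chain hydroxyl.
Matching residues: Y5, T11, T13, Y19, T20, S21, S22.

7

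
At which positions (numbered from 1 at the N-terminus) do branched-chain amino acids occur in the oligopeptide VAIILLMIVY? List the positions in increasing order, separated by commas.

V, L, and I make up the branched-chain aliphatic group.
Matching residues: V1, I3, I4, L5, L6, I8, V9.

1, 3, 4, 5, 6, 8, 9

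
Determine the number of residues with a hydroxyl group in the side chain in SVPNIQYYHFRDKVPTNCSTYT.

8

The –OH-bearing residues are Ser, Thr (aliphatic alcohols), and Tyr (phenol).
Matching residues: S1, Y7, Y8, T16, S19, T20, Y21, T22.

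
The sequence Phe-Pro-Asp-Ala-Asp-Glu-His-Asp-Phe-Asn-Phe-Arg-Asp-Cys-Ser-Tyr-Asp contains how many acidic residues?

6

Aspartate (D) and glutamate (E) have carboxylic-acid side chains and are the acidic amino acids.
Matching residues: Asp3, Asp5, Glu6, Asp8, Asp13, Asp17.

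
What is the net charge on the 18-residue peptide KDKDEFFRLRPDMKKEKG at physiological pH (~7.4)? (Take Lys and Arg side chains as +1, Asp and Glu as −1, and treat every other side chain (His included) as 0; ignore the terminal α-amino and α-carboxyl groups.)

Positive (K, R): K1, K3, R8, R10, K14, K15, K17 → +7.
Negative (D, E): D2, D4, E5, D12, E16 → −5.
Net charge = (+7) + (−5) = +2.

+2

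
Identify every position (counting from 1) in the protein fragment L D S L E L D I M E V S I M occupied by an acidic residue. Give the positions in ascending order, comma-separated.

Matching residues: D2, E5, D7, E10.

2, 5, 7, 10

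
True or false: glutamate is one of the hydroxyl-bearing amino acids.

False

The –OH-bearing residues are Ser, Thr (aliphatic alcohols), and Tyr (phenol).
Glutamate is not in this group.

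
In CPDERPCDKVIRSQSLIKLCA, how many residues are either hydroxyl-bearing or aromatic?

Hydroxyl-bearing: S, T, Y. Aromatic: F, W, Y.
Hydroxyl-bearing residues here: S13, S15 (2).
Aromatic residues here: none (0).
(Y belongs to both groups, but none appear in this sequence.) Total = 2 + 0 = 2.

2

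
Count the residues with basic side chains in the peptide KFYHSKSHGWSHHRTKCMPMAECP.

8

Lysine (K), arginine (R), and histidine (H) have basic, nitrogen-containing side chains.
Matching residues: K1, H4, K6, H8, H12, H13, R14, K16.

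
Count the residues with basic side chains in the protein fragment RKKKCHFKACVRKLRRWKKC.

The basic amino acids are Lys (K), Arg (R), and His (H).
Matching residues: R1, K2, K3, K4, H6, K8, R12, K13, R15, R16, K18, K19.

12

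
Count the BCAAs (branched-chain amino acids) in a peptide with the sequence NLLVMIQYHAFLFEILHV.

Valine (V), leucine (L), and isoleucine (I) are the branched-chain amino acids.
Matching residues: L2, L3, V4, I6, L12, I15, L16, V18.

8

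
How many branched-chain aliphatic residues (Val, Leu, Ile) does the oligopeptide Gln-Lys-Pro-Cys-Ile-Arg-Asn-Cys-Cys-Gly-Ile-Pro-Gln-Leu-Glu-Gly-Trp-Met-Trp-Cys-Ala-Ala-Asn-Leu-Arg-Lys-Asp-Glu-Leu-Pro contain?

5

Matching residues: Ile5, Ile11, Leu14, Leu24, Leu29.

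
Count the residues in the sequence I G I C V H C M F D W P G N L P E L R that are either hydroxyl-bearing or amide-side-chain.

Hydroxyl-bearing: S, T, Y. Amide-side-chain: N, Q.
Hydroxyl-bearing residues here: none (0).
Amide-side-chain residues here: N14 (1).
The two groups share no amino acid, so total = 0 + 1 = 1.

1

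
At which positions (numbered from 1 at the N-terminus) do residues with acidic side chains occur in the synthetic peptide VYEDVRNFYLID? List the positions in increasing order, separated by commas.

Aspartate (D) and glutamate (E) have carboxylic-acid side chains and are the acidic amino acids.
Matching residues: E3, D4, D12.

3, 4, 12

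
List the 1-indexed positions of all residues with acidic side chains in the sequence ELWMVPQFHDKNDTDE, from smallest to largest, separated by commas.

1, 10, 13, 15, 16

Aspartate (D) and glutamate (E) have carboxylic-acid side chains and are the acidic amino acids.
Matching residues: E1, D10, D13, D15, E16.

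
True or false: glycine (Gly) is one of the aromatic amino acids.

The aromatic amino acids are Phe (F, benzyl), Trp (W, indole), and Tyr (Y, phenol).
Glycine is not in this group.

False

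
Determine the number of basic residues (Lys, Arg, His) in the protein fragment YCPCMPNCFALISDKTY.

Matching residues: K15.

1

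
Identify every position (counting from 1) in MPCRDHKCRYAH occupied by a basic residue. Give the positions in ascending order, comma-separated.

The basic amino acids are Lys (K), Arg (R), and His (H).
Matching residues: R4, H6, K7, R9, H12.

4, 6, 7, 9, 12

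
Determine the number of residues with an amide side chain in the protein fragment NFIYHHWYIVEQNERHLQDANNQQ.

Only N (asparagine) and Q (glutamine) carry a side-chain carboxamide.
Matching residues: N1, Q12, N13, Q18, N21, N22, Q23, Q24.

8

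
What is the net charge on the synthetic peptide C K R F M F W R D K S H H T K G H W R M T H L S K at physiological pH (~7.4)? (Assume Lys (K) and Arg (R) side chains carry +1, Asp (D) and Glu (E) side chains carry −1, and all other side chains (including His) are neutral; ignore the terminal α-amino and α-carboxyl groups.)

+6

Positive (K, R): K2, R3, R8, K10, K15, R19, K25 → +7.
Negative (D, E): D9 → −1.
Net charge = (+7) + (−1) = +6.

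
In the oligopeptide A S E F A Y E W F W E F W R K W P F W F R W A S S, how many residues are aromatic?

F, W, and Y each carry an aromatic ring on the side chain.
Matching residues: F4, Y6, W8, F9, W10, F12, W13, W16, F18, W19, F20, W22.

12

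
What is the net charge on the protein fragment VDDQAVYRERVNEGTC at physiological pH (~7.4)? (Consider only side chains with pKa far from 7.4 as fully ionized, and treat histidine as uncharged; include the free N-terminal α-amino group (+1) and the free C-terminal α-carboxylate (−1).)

The side chains ionized at physiological pH are Lys/Arg (+1) and Asp/Glu (−1); with His treated as neutral, nothing else contributes.
Positive (K, R): R8, R10 → +2.
Negative (D, E): D2, D3, E9, E13 → −4.
The N-terminus (+1) and C-terminus (−1) cancel.
Net charge = (+2) + (−4) = −2.

-2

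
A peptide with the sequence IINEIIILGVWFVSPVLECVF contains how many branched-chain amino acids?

11

The BCAAs are Val, Leu, and Ile — aliphatic side chains with a branch point.
Matching residues: I1, I2, I5, I6, I7, L8, V10, V13, V16, L17, V20.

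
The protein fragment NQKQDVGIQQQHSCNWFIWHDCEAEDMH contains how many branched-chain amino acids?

3

Valine (V), leucine (L), and isoleucine (I) are the branched-chain amino acids.
Matching residues: V6, I8, I18.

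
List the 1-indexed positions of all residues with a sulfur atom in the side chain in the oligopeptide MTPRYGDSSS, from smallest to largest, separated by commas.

Only Cys (C) and Met (M) have a sulfur atom in the side chain.
Matching residues: M1.

1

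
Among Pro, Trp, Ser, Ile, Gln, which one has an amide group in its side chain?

Gln

Asparagine (N) and glutamine (Q) have uncharged amide side chains.
Of the listed options, only Gln belongs to this group.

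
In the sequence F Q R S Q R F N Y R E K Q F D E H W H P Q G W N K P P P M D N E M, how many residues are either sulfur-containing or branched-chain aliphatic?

2

Sulfur-containing: C, M. Branched-chain aliphatic: I, L, V.
Sulfur-containing residues here: M29, M33 (2).
Branched-chain aliphatic residues here: none (0).
The two groups share no amino acid, so total = 2 + 0 = 2.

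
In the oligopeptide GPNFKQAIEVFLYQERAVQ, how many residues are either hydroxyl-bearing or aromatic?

3

Hydroxyl-bearing: S, T, Y. Aromatic: F, W, Y.
Hydroxyl-bearing residues here: Y13 (1).
Aromatic residues here: F4, F11, Y13 (3).
Y is in both groups, so the 1 Y residue must not be double-counted.
Total = 1 + 3 − 1 = 3.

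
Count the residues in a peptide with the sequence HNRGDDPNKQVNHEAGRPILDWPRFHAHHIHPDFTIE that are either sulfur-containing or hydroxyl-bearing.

Sulfur-containing: C, M. Hydroxyl-bearing: S, T, Y.
Sulfur-containing residues here: none (0).
Hydroxyl-bearing residues here: T35 (1).
The two groups share no amino acid, so total = 0 + 1 = 1.

1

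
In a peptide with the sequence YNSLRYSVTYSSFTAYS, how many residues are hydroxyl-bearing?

S, T, and Y are the three residues with a side-chain hydroxyl.
Matching residues: Y1, S3, Y6, S7, T9, Y10, S11, S12, T14, Y16, S17.

11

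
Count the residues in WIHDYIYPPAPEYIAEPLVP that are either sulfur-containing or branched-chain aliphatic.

5

Sulfur-containing: C, M. Branched-chain aliphatic: I, L, V.
Sulfur-containing residues here: none (0).
Branched-chain aliphatic residues here: I2, I6, I14, L18, V19 (5).
The two groups share no amino acid, so total = 0 + 5 = 5.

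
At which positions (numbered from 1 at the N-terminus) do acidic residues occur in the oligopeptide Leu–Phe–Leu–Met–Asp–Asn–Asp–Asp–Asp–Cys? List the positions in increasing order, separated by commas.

5, 7, 8, 9

The acidic residues are Asp (D) and Glu (E), whose side chains end in a carboxylate group.
Matching residues: Asp5, Asp7, Asp8, Asp9.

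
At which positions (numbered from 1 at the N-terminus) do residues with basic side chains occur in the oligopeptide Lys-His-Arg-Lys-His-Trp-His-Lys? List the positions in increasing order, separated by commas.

K, R, and H are the three residues with basic side chains (ε-amine, guanidinium, and imidazole respectively).
Matching residues: Lys1, His2, Arg3, Lys4, His5, His7, Lys8.

1, 2, 3, 4, 5, 7, 8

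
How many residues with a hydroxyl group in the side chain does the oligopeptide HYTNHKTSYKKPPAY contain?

Serine (S), threonine (T), and tyrosine (Y) each carry a hydroxyl group on the side chain.
Matching residues: Y2, T3, T7, S8, Y9, Y15.

6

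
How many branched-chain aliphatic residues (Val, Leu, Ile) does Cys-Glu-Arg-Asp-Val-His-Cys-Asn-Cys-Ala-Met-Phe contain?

1

Matching residues: Val5.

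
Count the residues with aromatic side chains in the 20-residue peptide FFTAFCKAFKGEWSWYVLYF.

9

F, W, and Y each carry an aromatic ring on the side chain.
Matching residues: F1, F2, F5, F9, W13, W15, Y16, Y19, F20.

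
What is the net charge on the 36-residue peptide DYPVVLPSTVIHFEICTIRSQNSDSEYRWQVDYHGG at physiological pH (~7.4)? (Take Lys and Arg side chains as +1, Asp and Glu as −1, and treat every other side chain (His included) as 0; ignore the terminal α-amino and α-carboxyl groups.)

Positive (K, R): R19, R28 → +2.
Negative (D, E): D1, E14, D24, E26, D32 → −5.
Net charge = (+2) + (−5) = −3.

-3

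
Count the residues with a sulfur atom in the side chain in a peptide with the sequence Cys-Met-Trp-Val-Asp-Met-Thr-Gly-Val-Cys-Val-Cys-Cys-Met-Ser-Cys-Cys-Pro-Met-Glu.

10

Cysteine (C, thiol) and methionine (M, thioether) are the two sulfur-containing amino acids.
Matching residues: Cys1, Met2, Met6, Cys10, Cys12, Cys13, Met14, Cys16, Cys17, Met19.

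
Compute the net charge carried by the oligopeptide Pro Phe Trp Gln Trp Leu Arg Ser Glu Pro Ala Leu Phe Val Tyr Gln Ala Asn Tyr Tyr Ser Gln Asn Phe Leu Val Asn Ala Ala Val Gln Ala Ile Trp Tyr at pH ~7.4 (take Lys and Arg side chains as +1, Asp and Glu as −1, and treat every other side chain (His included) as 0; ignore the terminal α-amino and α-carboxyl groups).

Positive (K, R): Arg7 → +1.
Negative (D, E): Glu9 → −1.
Net charge = (+1) + (−1) = 0.

0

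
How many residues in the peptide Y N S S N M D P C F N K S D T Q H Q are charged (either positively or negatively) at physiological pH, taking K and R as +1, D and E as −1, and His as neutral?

Charged side chains at pH ~7.4: K, R (positive); D, E (negative).
Matching residues: D7, K12, D14.

3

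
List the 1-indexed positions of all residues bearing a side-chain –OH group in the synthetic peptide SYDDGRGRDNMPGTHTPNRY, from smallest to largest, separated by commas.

The –OH-bearing residues are Ser, Thr (aliphatic alcohols), and Tyr (phenol).
Matching residues: S1, Y2, T14, T16, Y20.

1, 2, 14, 16, 20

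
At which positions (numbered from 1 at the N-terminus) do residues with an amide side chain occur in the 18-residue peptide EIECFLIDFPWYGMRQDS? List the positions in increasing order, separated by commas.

The amide-side-chain residues are Asn (N) and Gln (Q).
Matching residues: Q16.

16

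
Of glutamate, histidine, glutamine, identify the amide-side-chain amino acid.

glutamine

The amide-side-chain residues are Asn (N) and Gln (Q).
Of the listed options, only glutamine belongs to this group.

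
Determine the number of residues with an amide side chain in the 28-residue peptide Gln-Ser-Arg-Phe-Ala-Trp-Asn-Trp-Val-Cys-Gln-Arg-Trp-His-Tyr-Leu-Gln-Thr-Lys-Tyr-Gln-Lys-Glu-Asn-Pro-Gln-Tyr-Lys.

The amide-side-chain residues are Asn (N) and Gln (Q).
Matching residues: Gln1, Asn7, Gln11, Gln17, Gln21, Asn24, Gln26.

7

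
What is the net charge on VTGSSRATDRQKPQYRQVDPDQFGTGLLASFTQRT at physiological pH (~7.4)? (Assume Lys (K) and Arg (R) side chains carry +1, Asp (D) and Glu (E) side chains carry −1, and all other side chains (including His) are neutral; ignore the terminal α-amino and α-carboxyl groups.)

Positive (K, R): R6, R10, K12, R16, R34 → +5.
Negative (D, E): D9, D19, D21 → −3.
Net charge = (+5) + (−3) = +2.

+2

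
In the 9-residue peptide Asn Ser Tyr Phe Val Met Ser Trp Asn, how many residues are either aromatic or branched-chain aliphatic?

Aromatic: F, W, Y. Branched-chain aliphatic: I, L, V.
Aromatic residues here: Tyr3, Phe4, Trp8 (3).
Branched-chain aliphatic residues here: Val5 (1).
The two groups share no amino acid, so total = 3 + 1 = 4.

4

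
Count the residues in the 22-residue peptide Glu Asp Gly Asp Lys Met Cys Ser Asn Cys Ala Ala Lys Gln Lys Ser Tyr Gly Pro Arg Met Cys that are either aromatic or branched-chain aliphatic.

1

Aromatic: F, W, Y. Branched-chain aliphatic: I, L, V.
Aromatic residues here: Tyr17 (1).
Branched-chain aliphatic residues here: none (0).
The two groups share no amino acid, so total = 1 + 0 = 1.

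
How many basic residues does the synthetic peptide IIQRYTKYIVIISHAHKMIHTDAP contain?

6

The basic amino acids are Lys (K), Arg (R), and His (H).
Matching residues: R4, K7, H14, H16, K17, H20.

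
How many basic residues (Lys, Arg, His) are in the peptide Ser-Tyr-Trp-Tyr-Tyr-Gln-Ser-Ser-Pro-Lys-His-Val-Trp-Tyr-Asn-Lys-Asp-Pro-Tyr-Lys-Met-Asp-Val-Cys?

4

Matching residues: Lys10, His11, Lys16, Lys20.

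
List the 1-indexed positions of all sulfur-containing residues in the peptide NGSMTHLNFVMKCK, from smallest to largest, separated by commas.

Cysteine (C, thiol) and methionine (M, thioether) are the two sulfur-containing amino acids.
Matching residues: M4, M11, C13.

4, 11, 13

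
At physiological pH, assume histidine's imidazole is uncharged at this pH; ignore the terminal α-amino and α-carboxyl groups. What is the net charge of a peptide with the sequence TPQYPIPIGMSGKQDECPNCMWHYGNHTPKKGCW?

The side chains ionized at physiological pH are Lys/Arg (+1) and Asp/Glu (−1); with His treated as neutral, nothing else contributes.
Positive (K, R): K13, K30, K31 → +3.
Negative (D, E): D15, E16 → −2.
Net charge = (+3) + (−2) = +1.

+1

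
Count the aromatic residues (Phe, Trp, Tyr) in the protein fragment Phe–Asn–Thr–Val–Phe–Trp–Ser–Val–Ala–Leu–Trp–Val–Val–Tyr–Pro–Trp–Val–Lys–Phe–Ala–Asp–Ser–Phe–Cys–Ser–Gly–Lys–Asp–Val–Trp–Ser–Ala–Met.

9

Matching residues: Phe1, Phe5, Trp6, Trp11, Tyr14, Trp16, Phe19, Phe23, Trp30.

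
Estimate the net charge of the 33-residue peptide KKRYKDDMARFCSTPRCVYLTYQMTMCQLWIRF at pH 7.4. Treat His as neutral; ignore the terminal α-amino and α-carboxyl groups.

+5

The side chains ionized at physiological pH are Lys/Arg (+1) and Asp/Glu (−1); with His treated as neutral, nothing else contributes.
Positive (K, R): K1, K2, R3, K5, R10, R16, R32 → +7.
Negative (D, E): D6, D7 → −2.
Net charge = (+7) + (−2) = +5.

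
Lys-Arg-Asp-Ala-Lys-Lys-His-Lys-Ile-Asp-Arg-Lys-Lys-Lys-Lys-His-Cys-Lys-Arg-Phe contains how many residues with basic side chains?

The basic amino acids are Lys (K), Arg (R), and His (H).
Matching residues: Lys1, Arg2, Lys5, Lys6, His7, Lys8, Arg11, Lys12, Lys13, Lys14, Lys15, His16, Lys18, Arg19.

14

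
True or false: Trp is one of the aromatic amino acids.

Phenylalanine (F), tryptophan (W), and tyrosine (Y) have aromatic ring side chains.
Tryptophan is in this group.

True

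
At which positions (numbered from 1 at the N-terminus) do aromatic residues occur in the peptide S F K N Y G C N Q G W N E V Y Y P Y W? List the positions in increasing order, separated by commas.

2, 5, 11, 15, 16, 18, 19

Phenylalanine (F), tryptophan (W), and tyrosine (Y) have aromatic ring side chains.
Matching residues: F2, Y5, W11, Y15, Y16, Y18, W19.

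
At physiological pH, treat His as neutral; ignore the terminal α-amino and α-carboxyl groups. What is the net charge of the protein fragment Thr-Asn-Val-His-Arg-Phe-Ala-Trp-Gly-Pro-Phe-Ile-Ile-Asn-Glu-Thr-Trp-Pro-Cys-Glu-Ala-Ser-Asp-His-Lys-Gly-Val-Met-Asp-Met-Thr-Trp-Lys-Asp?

-2

At pH ~7.4 the Lys and Arg side chains are protonated (+1), the Asp and Glu side chains are deprotonated (−1), and with His taken as neutral all other side chains carry no charge.
Positive (K, R): Arg5, Lys25, Lys33 → +3.
Negative (D, E): Glu15, Glu20, Asp23, Asp29, Asp34 → −5.
Net charge = (+3) + (−5) = −2.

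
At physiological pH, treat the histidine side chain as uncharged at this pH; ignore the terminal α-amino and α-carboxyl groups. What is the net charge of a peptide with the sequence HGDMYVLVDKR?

0

Near pH 7.4, K and R contribute +1 each, D and E contribute −1 each, and every other side chain (His included, as stated) is uncharged.
Positive (K, R): K10, R11 → +2.
Negative (D, E): D3, D9 → −2.
Net charge = (+2) + (−2) = 0.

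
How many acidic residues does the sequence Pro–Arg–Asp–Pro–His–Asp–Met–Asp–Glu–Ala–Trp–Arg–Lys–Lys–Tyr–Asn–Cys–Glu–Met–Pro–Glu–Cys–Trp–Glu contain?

The acidic residues are Asp (D) and Glu (E), whose side chains end in a carboxylate group.
Matching residues: Asp3, Asp6, Asp8, Glu9, Glu18, Glu21, Glu24.

7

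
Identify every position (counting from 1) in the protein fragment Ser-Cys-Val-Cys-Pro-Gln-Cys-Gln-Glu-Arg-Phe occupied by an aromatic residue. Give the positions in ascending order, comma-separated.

F, W, and Y each carry an aromatic ring on the side chain.
Matching residues: Phe11.

11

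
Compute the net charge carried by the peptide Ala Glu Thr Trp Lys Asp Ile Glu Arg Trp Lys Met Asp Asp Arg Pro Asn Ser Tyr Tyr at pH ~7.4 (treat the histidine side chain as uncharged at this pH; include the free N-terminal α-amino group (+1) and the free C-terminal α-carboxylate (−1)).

-1

Near pH 7.4, K and R contribute +1 each, D and E contribute −1 each, and every other side chain (His included, as stated) is uncharged.
Positive (K, R): Lys5, Arg9, Lys11, Arg15 → +4.
Negative (D, E): Glu2, Asp6, Glu8, Asp13, Asp14 → −5.
The N-terminus (+1) and C-terminus (−1) cancel.
Net charge = (+4) + (−5) = −1.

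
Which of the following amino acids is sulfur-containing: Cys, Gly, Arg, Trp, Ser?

Cysteine (C, thiol) and methionine (M, thioether) are the two sulfur-containing amino acids.
Of the listed options, only Cys belongs to this group.

Cys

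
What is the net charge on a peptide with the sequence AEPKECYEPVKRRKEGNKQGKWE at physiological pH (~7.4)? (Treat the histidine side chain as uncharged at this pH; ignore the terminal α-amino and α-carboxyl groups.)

Near pH 7.4, K and R contribute +1 each, D and E contribute −1 each, and every other side chain (His included, as stated) is uncharged.
Positive (K, R): K4, K11, R12, R13, K14, K18, K21 → +7.
Negative (D, E): E2, E5, E8, E15, E23 → −5.
Net charge = (+7) + (−5) = +2.

+2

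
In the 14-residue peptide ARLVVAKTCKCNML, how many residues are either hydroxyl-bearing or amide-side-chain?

Hydroxyl-bearing: S, T, Y. Amide-side-chain: N, Q.
Hydroxyl-bearing residues here: T8 (1).
Amide-side-chain residues here: N12 (1).
The two groups share no amino acid, so total = 1 + 1 = 2.

2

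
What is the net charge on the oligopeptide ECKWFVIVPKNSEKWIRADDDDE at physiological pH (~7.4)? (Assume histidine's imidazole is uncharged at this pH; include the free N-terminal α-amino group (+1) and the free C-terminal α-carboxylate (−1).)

-3

At pH ~7.4 the Lys and Arg side chains are protonated (+1), the Asp and Glu side chains are deprotonated (−1), and with His taken as neutral all other side chains carry no charge.
Positive (K, R): K3, K10, K14, R17 → +4.
Negative (D, E): E1, E13, D19, D20, D21, D22, E23 → −7.
The N-terminus (+1) and C-terminus (−1) cancel.
Net charge = (+4) + (−7) = −3.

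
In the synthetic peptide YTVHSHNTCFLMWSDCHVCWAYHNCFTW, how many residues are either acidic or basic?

5

Acidic: D, E. Basic: H, K, R.
Acidic residues here: D15 (1).
Basic residues here: H4, H6, H17, H23 (4).
The two groups share no amino acid, so total = 1 + 4 = 5.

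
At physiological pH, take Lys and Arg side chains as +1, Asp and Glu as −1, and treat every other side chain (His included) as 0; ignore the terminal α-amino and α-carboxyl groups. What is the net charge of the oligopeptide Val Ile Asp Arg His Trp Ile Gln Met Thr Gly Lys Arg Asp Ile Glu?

Positive (K, R): Arg4, Lys12, Arg13 → +3.
Negative (D, E): Asp3, Asp14, Glu16 → −3.
Net charge = (+3) + (−3) = 0.

0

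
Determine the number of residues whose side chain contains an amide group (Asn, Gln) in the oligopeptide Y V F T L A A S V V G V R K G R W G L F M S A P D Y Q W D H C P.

Matching residues: Q27.

1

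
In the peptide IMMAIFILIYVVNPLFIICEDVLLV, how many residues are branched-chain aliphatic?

14

Valine (V), leucine (L), and isoleucine (I) are the branched-chain amino acids.
Matching residues: I1, I5, I7, L8, I9, V11, V12, L15, I17, I18, V22, L23, L24, V25.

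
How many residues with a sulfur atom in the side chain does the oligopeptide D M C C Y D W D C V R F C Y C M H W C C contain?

9

Only Cys (C) and Met (M) have a sulfur atom in the side chain.
Matching residues: M2, C3, C4, C9, C13, C15, M16, C19, C20.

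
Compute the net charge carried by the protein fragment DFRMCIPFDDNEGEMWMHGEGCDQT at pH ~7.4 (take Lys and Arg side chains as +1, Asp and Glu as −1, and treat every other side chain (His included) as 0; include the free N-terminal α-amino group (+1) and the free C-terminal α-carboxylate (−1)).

-6

Positive (K, R): R3 → +1.
Negative (D, E): D1, D9, D10, E12, E14, E20, D23 → −7.
The N-terminus (+1) and C-terminus (−1) cancel.
Net charge = (+1) + (−7) = −6.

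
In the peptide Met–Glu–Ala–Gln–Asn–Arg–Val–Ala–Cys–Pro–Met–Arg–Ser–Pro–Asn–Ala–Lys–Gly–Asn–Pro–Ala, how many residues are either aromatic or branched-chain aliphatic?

Aromatic: F, W, Y. Branched-chain aliphatic: I, L, V.
Aromatic residues here: none (0).
Branched-chain aliphatic residues here: Val7 (1).
The two groups share no amino acid, so total = 0 + 1 = 1.

1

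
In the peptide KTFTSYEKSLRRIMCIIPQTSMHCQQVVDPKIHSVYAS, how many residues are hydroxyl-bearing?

10

S, T, and Y are the three residues with a side-chain hydroxyl.
Matching residues: T2, T4, S5, Y6, S9, T20, S21, S34, Y36, S38.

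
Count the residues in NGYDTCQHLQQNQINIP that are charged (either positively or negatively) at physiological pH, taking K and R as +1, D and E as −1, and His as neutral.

Charged side chains at pH ~7.4: K, R (positive); D, E (negative).
Matching residues: D4.

1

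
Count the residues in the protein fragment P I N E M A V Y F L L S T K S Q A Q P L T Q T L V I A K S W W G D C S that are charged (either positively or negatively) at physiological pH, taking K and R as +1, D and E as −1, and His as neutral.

4

Charged side chains at pH ~7.4: K, R (positive); D, E (negative).
Matching residues: E4, K14, K28, D33.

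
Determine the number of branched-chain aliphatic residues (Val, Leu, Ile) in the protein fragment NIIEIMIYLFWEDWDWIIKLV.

9

Matching residues: I2, I3, I5, I7, L9, I17, I18, L20, V21.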